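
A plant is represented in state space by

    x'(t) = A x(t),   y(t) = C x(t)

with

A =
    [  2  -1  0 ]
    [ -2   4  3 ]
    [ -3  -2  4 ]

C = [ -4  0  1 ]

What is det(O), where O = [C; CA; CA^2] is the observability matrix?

CA = [[-11, 2, 4]]
CA^2 = [[-38, 11, 22]]
Observability matrix O = [C; CA; CA^2] = [[-4, 0, 1], [-11, 2, 4], [-38, 11, 22]]
Expanding along the first row, det(O) = (-4)·(2·22 - 4·11) - 0·((-11)·22 - 4·(-38)) + 1·((-11)·11 - 2·(-38)) = (-4)·0 - 0·(-90) + 1·(-45) = -45
Since det(O) ≠ 0, rank(O) = 3 and the system is completely observable.

-45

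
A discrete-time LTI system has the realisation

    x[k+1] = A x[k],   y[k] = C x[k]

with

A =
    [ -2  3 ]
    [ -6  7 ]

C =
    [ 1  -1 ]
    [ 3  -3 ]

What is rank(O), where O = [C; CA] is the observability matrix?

1

CA = [[4, -4], [12, -12]]
Observability matrix O = [C; CA] = [[1, -1], [3, -3], [4, -4], [12, -12]]
Every row of O is a scalar multiple of row 1 = [1, -1] (multipliers 1, 3, 4, 12), so the rows span a one-dimensional space.
O ≠ 0, hence rank(O) = 1.
rank(O) = 1 < n = 2, so the pair (A, C) is not completely observable.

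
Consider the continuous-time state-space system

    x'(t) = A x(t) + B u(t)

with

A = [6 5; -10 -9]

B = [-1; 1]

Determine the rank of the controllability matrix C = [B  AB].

1

AB = [[-1], [1]]
Controllability matrix C = [B  AB] = [[-1, -1], [1, 1]]
Every column of C is a scalar multiple of column 1 = [-1, 1] (multipliers 1, 1), so the columns span a one-dimensional space.
C ≠ 0, hence rank(C) = 1.
rank(C) = 1 < n = 2, so the pair (A, B) is not completely controllable.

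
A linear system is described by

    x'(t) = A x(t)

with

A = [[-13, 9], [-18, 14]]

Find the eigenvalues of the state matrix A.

-4, 5

det(sI - A) = s^2 - (tr A)s + det A, with tr A = (-13) + 14 = 1 and det A = (-13)·14 - 9·(-18) = -182 - (-162) = -20.
So p(s) = det(sI - A) = s^2 - s - 20.
Factor s^2 - s - 20: two numbers with sum 1 and product -20 are 5 and -4, so s^2 - s - 20 = (s - 5)(s + 4).
Hence p(s) = (s - 5) (s + 4), with roots -4, 5.
At least one eigenvalue has non-negative real part, so the system is not asymptotically stable.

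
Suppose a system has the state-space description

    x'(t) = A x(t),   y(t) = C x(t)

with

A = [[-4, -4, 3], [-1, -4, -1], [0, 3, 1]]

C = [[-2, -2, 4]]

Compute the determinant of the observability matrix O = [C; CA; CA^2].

1464

CA = [[10, 28, 0]]
CA^2 = [[-68, -152, 2]]
Observability matrix O = [C; CA; CA^2] = [[-2, -2, 4], [10, 28, 0], [-68, -152, 2]]
Expanding along the first row, det(O) = (-2)·(28·2 - 0·(-152)) - (-2)·(10·2 - 0·(-68)) + 4·(10·(-152) - 28·(-68)) = (-2)·56 - (-2)·20 + 4·384 = 1464
Since det(O) ≠ 0, rank(O) = 3 and the system is completely observable.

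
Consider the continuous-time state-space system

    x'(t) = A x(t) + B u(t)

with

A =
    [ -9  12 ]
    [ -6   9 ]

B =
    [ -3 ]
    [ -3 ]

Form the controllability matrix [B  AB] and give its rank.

AB = [[-9], [-9]]
Controllability matrix C = [B  AB] = [[-3, -9], [-3, -9]]
Every column of C is a scalar multiple of column 1 = [-3, -3] (multipliers 1, 3), so the columns span a one-dimensional space.
C ≠ 0, hence rank(C) = 1.
rank(C) = 1 < n = 2, so the pair (A, B) is not completely controllable.

1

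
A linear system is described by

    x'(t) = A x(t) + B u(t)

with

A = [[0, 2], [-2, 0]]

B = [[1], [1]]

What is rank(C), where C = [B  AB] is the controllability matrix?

2

AB = [[2], [-2]]
Controllability matrix C = [B  AB] = [[1, 2], [1, -2]]
det(C) = 1·(-2) - 2·1 = -2 - 2 = -4 ≠ 0, so rank(C) = 2.
rank(C) = 2 = n, so the pair (A, B) is completely controllable.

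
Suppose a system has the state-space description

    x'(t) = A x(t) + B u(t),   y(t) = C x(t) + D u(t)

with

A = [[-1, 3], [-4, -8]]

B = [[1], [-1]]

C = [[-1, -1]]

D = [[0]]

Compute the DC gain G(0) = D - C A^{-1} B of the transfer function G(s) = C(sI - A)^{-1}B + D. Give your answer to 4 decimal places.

G(0) = C(-A)^{-1}B + D = -C A^{-1} B + D.
det A = 20, so A^{-1} = (1/20)·adj(A) = [[-2/5, -3/20], [1/5, -1/20]]
A^{-1} B = [-1/4, 1/4]^T
C A^{-1} B = 0
G(0) = D - C A^{-1} B = 0 - (0) = 0

0.0000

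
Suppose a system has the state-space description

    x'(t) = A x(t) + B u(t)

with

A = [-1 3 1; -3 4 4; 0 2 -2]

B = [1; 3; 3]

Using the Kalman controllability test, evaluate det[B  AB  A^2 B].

AB = [[11], [21], [0]]
A^2B = [[52], [51], [42]]
Controllability matrix C = [B  AB  A^2B] = [[1, 11, 52], [3, 21, 51], [3, 0, 42]]
Expanding along the first row, det(C) = 1·(21·42 - 51·0) - 11·(3·42 - 51·3) + 52·(3·0 - 21·3) = 1·882 - 11·(-27) + 52·(-63) = -2097
Since det(C) ≠ 0, rank(C) = 3 and the system is completely controllable.

-2097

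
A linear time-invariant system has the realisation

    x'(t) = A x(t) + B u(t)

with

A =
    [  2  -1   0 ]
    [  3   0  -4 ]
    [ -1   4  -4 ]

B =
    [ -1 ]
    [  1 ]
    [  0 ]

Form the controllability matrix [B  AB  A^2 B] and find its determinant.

AB = [[-3], [-3], [5]]
A^2B = [[-3], [-29], [-29]]
Controllability matrix C = [B  AB  A^2B] = [[-1, -3, -3], [1, -3, -29], [0, 5, -29]]
Expanding along the first row, det(C) = (-1)·((-3)·(-29) - (-29)·5) - (-3)·(1·(-29) - (-29)·0) + (-3)·(1·5 - (-3)·0) = (-1)·232 - (-3)·(-29) + (-3)·5 = -334
Since det(C) ≠ 0, rank(C) = 3 and the system is completely controllable.

-334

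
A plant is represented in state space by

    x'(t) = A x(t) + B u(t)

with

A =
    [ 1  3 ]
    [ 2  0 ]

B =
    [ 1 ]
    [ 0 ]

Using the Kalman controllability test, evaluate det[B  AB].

2

AB = [[1], [2]]
Controllability matrix C = [B  AB] = [[1, 1], [0, 2]]
det(C) = 1·2 - 1·0 = 2 - 0 = 2
Since det(C) ≠ 0, rank(C) = 2 and the system is completely controllable.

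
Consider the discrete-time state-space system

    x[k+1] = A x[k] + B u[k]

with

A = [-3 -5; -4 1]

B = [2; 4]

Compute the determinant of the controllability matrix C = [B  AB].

AB = [[-26], [-4]]
Controllability matrix C = [B  AB] = [[2, -26], [4, -4]]
det(C) = 2·(-4) - (-26)·4 = -8 - (-104) = 96
Since det(C) ≠ 0, rank(C) = 2 and the system is completely controllable.

96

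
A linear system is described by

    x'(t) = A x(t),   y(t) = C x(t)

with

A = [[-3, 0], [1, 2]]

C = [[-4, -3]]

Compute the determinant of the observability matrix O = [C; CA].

CA = [[9, -6]]
Observability matrix O = [C; CA] = [[-4, -3], [9, -6]]
det(O) = (-4)·(-6) - (-3)·9 = 24 - (-27) = 51
Since det(O) ≠ 0, rank(O) = 2 and the system is completely observable.

51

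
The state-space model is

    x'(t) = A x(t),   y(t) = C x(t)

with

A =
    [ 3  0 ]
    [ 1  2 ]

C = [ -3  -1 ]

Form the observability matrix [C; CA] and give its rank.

2

CA = [[-10, -2]]
Observability matrix O = [C; CA] = [[-3, -1], [-10, -2]]
det(O) = (-3)·(-2) - (-1)·(-10) = 6 - 10 = -4 ≠ 0, so rank(O) = 2.
rank(O) = 2 = n, so the pair (A, C) is completely observable.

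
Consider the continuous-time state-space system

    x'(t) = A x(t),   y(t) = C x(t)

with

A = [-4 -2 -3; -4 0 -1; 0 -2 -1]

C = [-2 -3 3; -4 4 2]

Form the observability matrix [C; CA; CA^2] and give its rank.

3

CA = [[20, -2, 6], [0, 4, 6]]
CA^2 = [[-72, -52, -64], [-16, -12, -10]]
Observability matrix O = [C; CA; CA^2] = [[-2, -3, 3], [-4, 4, 2], [20, -2, 6], [0, 4, 6], [-72, -52, -64], [-16, -12, -10]]
Take the 3×3 submatrix of O formed by rows 1, 2, 3: [[-2, -3, 3], [-4, 4, 2], [20, -2, 6]]. Its determinant is (-2)·(4·6 - 2·(-2)) - (-3)·((-4)·6 - 2·20) + 3·((-4)·(-2) - 4·20) = (-2)·28 - (-3)·(-64) + 3·(-72) = -464 ≠ 0.
So rank(O) ≥ 3; since O has 3 columns, rank(O) = 3.
rank(O) = 3 = n, so the pair (A, C) is completely observable.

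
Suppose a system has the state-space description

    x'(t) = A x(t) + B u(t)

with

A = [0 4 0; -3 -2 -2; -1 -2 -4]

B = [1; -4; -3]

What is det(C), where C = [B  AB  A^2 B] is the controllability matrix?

2106

AB = [[-16], [11], [19]]
A^2B = [[44], [-12], [-82]]
Controllability matrix C = [B  AB  A^2B] = [[1, -16, 44], [-4, 11, -12], [-3, 19, -82]]
Expanding along the first row, det(C) = 1·(11·(-82) - (-12)·19) - (-16)·((-4)·(-82) - (-12)·(-3)) + 44·((-4)·19 - 11·(-3)) = 1·(-674) - (-16)·292 + 44·(-43) = 2106
Since det(C) ≠ 0, rank(C) = 3 and the system is completely controllable.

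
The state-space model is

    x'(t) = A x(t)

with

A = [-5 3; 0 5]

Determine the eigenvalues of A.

-5, 5

det(sI - A) = s^2 - (tr A)s + det A, with tr A = (-5) + 5 = 0 and det A = (-5)·5 - 3·0 = -25 - 0 = -25.
So p(s) = det(sI - A) = s^2 - 25.
Factor s^2 - 25: two numbers with sum 0 and product -25 are 5 and -5, so s^2 - 25 = (s - 5)(s + 5).
Hence p(s) = (s - 5) (s + 5), with roots -5, 5.
At least one eigenvalue has non-negative real part, so the system is not asymptotically stable.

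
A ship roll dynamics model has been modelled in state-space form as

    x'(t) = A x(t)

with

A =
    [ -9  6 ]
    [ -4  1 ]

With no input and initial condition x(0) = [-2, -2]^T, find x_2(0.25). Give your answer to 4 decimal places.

-0.9447

det(sI - A) = s^2 - (tr A)s + det A, with tr A = (-9) + 1 = -8 and det A = (-9)·1 - 6·(-4) = -9 - (-24) = 15.
So p(s) = det(sI - A) = s^2 + 8s + 15.
Factor s^2 + 8s + 15: two numbers with sum -8 and product 15 are -3 and -5, so s^2 + 8s + 15 = (s + 3)(s + 5).
Hence p(s) = (s + 3) (s + 5), with roots -5, -3.
The eigenvalues -5, -3 are distinct and real, so A is diagonalisable and x(t) = e^{At} x(0) = V diag(e^{λ_i t}) V^{-1} x(0), where the columns of V are the eigenvectors.
λ = -5: A - (-5)I = [[-4, 6], [-4, 6]]. Row 1 gives (-4)·v1 + 6·v2 = 0, so take v_1 = [3, 2]^T.
λ = -3: A - (-3)I = [[-6, 6], [-4, 4]]. Row 1 gives (-6)·v1 + 6·v2 = 0, so take v_2 = [-1, -1]^T.
V = [v_1 v_2] = [[3, -1], [2, -1]] has det V = -1, so V^{-1} = adj(V)/det V = [[1, -1], [2, -3]].
Modal coordinates z(0) = V^{-1} x(0): 1·(-2) + (-1)·(-2) = 0; 2·(-2) + (-3)·(-2) = 2; so z(0) = [0, 2]^T.
x_2(t) = Σ_i (v_i)_2 · z_i(0) · e^{λ_i t} (row 2 of V times the modal terms).
x_2(0.25) = 2·0·e^{-5·0.25} + (-1)·2·e^{-3·0.25} = 0·0.286505 + (-2)·0.472367 = -0.9447.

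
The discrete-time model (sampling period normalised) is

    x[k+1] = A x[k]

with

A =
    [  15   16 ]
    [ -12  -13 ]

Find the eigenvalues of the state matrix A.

det(zI - A) = z^2 - (tr A)z + det A, with tr A = 15 + (-13) = 2 and det A = 15·(-13) - 16·(-12) = -195 - (-192) = -3.
So p(z) = det(zI - A) = z^2 - 2z - 3.
Factor z^2 - 2z - 3: two numbers with sum 2 and product -3 are 3 and -1, so z^2 - 2z - 3 = (z - 3)(z + 1).
Hence p(z) = (z - 3) (z + 1), with roots -1, 3.

-1, 3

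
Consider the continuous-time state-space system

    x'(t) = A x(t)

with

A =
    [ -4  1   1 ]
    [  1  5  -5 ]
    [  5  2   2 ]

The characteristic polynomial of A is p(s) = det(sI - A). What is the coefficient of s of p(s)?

Expand det(sI - A) for the 3×3 matrix.
p(s) = s^3 - 3s^2 - 14s + 130.
(Check: constant term = det(-A) = (-1)^3 det A = 130; coefficient of s^2 = -tr A = -3.)
The coefficient of s is -14.

-14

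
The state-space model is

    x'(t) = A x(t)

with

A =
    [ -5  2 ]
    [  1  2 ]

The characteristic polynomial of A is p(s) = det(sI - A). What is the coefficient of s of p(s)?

3

For a 2×2 matrix, det(sI - A) = s^2 - (tr A)s + det A.
tr A = -3, det A = -12.
So p(s) = s^2 + 3s - 12.
The coefficient of s is 3.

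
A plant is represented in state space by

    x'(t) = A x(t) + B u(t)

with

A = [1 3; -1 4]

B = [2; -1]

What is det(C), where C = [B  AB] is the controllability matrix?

-13

AB = [[-1], [-6]]
Controllability matrix C = [B  AB] = [[2, -1], [-1, -6]]
det(C) = 2·(-6) - (-1)·(-1) = -12 - 1 = -13
Since det(C) ≠ 0, rank(C) = 2 and the system is completely controllable.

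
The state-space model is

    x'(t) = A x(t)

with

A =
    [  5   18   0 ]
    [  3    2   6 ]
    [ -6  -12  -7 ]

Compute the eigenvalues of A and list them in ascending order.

-4, -1, 5

det(sI - A) = s^3 - (tr A)s^2 + (M11 + M22 + M33)s - det A, where Mii is the 2×2 principal minor of A obtained by deleting row i and column i.
tr A = 5 + 2 + (-7) = 0; M11 = 2·(-7) - 6·(-12) = -14 - (-72) = 58; M22 = 5·(-7) - 0·(-6) = -35 - 0 = -35; M33 = 5·2 - 18·3 = 10 - 54 = -44; sum of minors = -21.
det A = 5·(2·(-7) - 6·(-12)) - 18·(3·(-7) - 6·(-6)) + 0·(3·(-12) - 2·(-6)) = 5·58 - 18·15 + 0·(-24) = 20.
So p(s) = det(sI - A) = s^3 - 21s - 20.
Rational-root test: any integer root divides -20. Testing small divisors, s = -1 works: p(-1) = -1 + 0 + 21 + (-20) = 0, so (s + 1) is a factor.
Dividing, p(s) = (s + 1)(s^2 - s - 20).
Factor s^2 - s - 20: two numbers with sum 1 and product -20 are 5 and -4, so s^2 - s - 20 = (s - 5)(s + 4).
Hence p(s) = (s - 5) (s + 1) (s + 4), with roots -4, -1, 5.
At least one eigenvalue has non-negative real part, so the system is not asymptotically stable.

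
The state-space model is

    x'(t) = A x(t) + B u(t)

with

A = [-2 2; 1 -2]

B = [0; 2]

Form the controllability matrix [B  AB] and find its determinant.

AB = [[4], [-4]]
Controllability matrix C = [B  AB] = [[0, 4], [2, -4]]
det(C) = 0·(-4) - 4·2 = 0 - 8 = -8
Since det(C) ≠ 0, rank(C) = 2 and the system is completely controllable.

-8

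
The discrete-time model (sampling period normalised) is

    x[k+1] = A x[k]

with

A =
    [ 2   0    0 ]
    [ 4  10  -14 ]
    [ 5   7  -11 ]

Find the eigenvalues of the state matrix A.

-4, 2, 3

det(zI - A) = z^3 - (tr A)z^2 + (M11 + M22 + M33)z - det A, where Mii is the 2×2 principal minor of A obtained by deleting row i and column i.
tr A = 2 + 10 + (-11) = 1; M11 = 10·(-11) - (-14)·7 = -110 - (-98) = -12; M22 = 2·(-11) - 0·5 = -22 - 0 = -22; M33 = 2·10 - 0·4 = 20 - 0 = 20; sum of minors = -14.
det A = 2·(10·(-11) - (-14)·7) - 0·(4·(-11) - (-14)·5) + 0·(4·7 - 10·5) = 2·(-12) - 0·26 + 0·(-22) = -24.
So p(z) = det(zI - A) = z^3 - z^2 - 14z + 24.
Rational-root test: any integer root divides 24. Testing small divisors, z = 2 works: p(2) = 8 + (-4) + (-28) + 24 = 0, so (z - 2) is a factor.
Dividing, p(z) = (z - 2)(z^2 + z - 12).
Factor z^2 + z - 12: two numbers with sum -1 and product -12 are 3 and -4, so z^2 + z - 12 = (z - 3)(z + 4).
Hence p(z) = (z - 3) (z - 2) (z + 4), with roots -4, 2, 3.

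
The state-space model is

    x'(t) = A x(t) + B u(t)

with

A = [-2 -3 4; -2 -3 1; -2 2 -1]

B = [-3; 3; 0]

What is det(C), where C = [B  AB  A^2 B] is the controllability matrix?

AB = [[-3], [-3], [12]]
A^2B = [[63], [27], [-12]]
Controllability matrix C = [B  AB  A^2B] = [[-3, -3, 63], [3, -3, 27], [0, 12, -12]]
Expanding along the first row, det(C) = (-3)·((-3)·(-12) - 27·12) - (-3)·(3·(-12) - 27·0) + 63·(3·12 - (-3)·0) = (-3)·(-288) - (-3)·(-36) + 63·36 = 3024
Since det(C) ≠ 0, rank(C) = 3 and the system is completely controllable.

3024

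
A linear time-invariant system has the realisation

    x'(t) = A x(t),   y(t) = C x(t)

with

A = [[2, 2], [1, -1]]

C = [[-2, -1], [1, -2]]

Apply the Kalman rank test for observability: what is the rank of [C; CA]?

2

CA = [[-5, -3], [0, 4]]
Observability matrix O = [C; CA] = [[-2, -1], [1, -2], [-5, -3], [0, 4]]
Take the 2×2 submatrix of O formed by rows 1, 2: [[-2, -1], [1, -2]]. Its determinant is (-2)·(-2) - (-1)·1 = 4 - (-1) = 5 ≠ 0.
So rank(O) ≥ 2; since O has 2 columns, rank(O) = 2.
rank(O) = 2 = n, so the pair (A, C) is completely observable.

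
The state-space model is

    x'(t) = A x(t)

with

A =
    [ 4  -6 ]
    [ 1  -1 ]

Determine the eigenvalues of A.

det(sI - A) = s^2 - (tr A)s + det A, with tr A = 4 + (-1) = 3 and det A = 4·(-1) - (-6)·1 = -4 - (-6) = 2.
So p(s) = det(sI - A) = s^2 - 3s + 2.
Factor s^2 - 3s + 2: two numbers with sum 3 and product 2 are 2 and 1, so s^2 - 3s + 2 = (s - 2)(s - 1).
Hence p(s) = (s - 2) (s - 1), with roots 1, 2.
At least one eigenvalue has non-negative real part, so the system is not asymptotically stable.

1, 2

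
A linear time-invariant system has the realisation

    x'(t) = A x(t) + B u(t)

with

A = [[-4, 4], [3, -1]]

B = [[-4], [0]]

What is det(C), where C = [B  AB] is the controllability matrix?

AB = [[16], [-12]]
Controllability matrix C = [B  AB] = [[-4, 16], [0, -12]]
det(C) = (-4)·(-12) - 16·0 = 48 - 0 = 48
Since det(C) ≠ 0, rank(C) = 2 and the system is completely controllable.

48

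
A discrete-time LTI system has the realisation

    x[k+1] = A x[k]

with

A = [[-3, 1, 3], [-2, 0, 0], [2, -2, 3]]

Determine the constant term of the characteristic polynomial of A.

Expand det(zI - A) for the 3×3 matrix.
p(z) = z^3 - 13z - 18.
(Check: constant term = det(-A) = (-1)^3 det A = -18; coefficient of z^2 = -tr A = 0.)
The constant term is -18.

-18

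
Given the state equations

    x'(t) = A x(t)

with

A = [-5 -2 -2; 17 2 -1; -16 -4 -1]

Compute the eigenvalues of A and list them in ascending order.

-4, -3, 3

det(sI - A) = s^3 - (tr A)s^2 + (M11 + M22 + M33)s - det A, where Mii is the 2×2 principal minor of A obtained by deleting row i and column i.
tr A = (-5) + 2 + (-1) = -4; M11 = 2·(-1) - (-1)·(-4) = -2 - 4 = -6; M22 = (-5)·(-1) - (-2)·(-16) = 5 - 32 = -27; M33 = (-5)·2 - (-2)·17 = -10 - (-34) = 24; sum of minors = -9.
det A = (-5)·(2·(-1) - (-1)·(-4)) - (-2)·(17·(-1) - (-1)·(-16)) + (-2)·(17·(-4) - 2·(-16)) = (-5)·(-6) - (-2)·(-33) + (-2)·(-36) = 36.
So p(s) = det(sI - A) = s^3 + 4s^2 - 9s - 36.
Rational-root test: any integer root divides -36. Testing small divisors, s = -3 works: p(-3) = -27 + 36 + 27 + (-36) = 0, so (s + 3) is a factor.
Dividing, p(s) = (s + 3)(s^2 + s - 12).
Factor s^2 + s - 12: two numbers with sum -1 and product -12 are 3 and -4, so s^2 + s - 12 = (s - 3)(s + 4).
Hence p(s) = (s - 3) (s + 3) (s + 4), with roots -4, -3, 3.
At least one eigenvalue has non-negative real part, so the system is not asymptotically stable.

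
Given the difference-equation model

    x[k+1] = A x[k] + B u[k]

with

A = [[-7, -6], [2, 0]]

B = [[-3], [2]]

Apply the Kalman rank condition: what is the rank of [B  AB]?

AB = [[9], [-6]]
Controllability matrix C = [B  AB] = [[-3, 9], [2, -6]]
Every column of C is a scalar multiple of column 1 = [-3, 2] (multipliers 1, -3), so the columns span a one-dimensional space.
C ≠ 0, hence rank(C) = 1.
rank(C) = 1 < n = 2, so the pair (A, B) is not completely controllable.

1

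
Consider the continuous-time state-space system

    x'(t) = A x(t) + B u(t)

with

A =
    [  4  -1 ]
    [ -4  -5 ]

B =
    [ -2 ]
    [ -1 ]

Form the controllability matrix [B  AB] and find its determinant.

-33

AB = [[-7], [13]]
Controllability matrix C = [B  AB] = [[-2, -7], [-1, 13]]
det(C) = (-2)·13 - (-7)·(-1) = -26 - 7 = -33
Since det(C) ≠ 0, rank(C) = 2 and the system is completely controllable.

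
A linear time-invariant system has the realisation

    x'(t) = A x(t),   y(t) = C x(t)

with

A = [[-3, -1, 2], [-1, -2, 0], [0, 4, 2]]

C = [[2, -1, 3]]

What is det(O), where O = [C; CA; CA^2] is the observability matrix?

CA = [[-5, 12, 10]]
CA^2 = [[3, 21, 10]]
Observability matrix O = [C; CA; CA^2] = [[2, -1, 3], [-5, 12, 10], [3, 21, 10]]
Expanding along the first row, det(O) = 2·(12·10 - 10·21) - (-1)·((-5)·10 - 10·3) + 3·((-5)·21 - 12·3) = 2·(-90) - (-1)·(-80) + 3·(-141) = -683
Since det(O) ≠ 0, rank(O) = 3 and the system is completely observable.

-683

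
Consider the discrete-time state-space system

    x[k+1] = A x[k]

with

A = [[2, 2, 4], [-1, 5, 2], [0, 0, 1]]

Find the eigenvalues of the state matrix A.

1, 3, 4

det(zI - A) = z^3 - (tr A)z^2 + (M11 + M22 + M33)z - det A, where Mii is the 2×2 principal minor of A obtained by deleting row i and column i.
tr A = 2 + 5 + 1 = 8; M11 = 5·1 - 2·0 = 5 - 0 = 5; M22 = 2·1 - 4·0 = 2 - 0 = 2; M33 = 2·5 - 2·(-1) = 10 - (-2) = 12; sum of minors = 19.
det A = 2·(5·1 - 2·0) - 2·((-1)·1 - 2·0) + 4·((-1)·0 - 5·0) = 2·5 - 2·(-1) + 4·0 = 12.
So p(z) = det(zI - A) = z^3 - 8z^2 + 19z - 12.
Rational-root test: any integer root divides -12. Testing small divisors, z = 1 works: p(1) = 1 + (-8) + 19 + (-12) = 0, so (z - 1) is a factor.
Dividing, p(z) = (z - 1)(z^2 - 7z + 12).
Factor z^2 - 7z + 12: two numbers with sum 7 and product 12 are 4 and 3, so z^2 - 7z + 12 = (z - 4)(z - 3).
Hence p(z) = (z - 4) (z - 3) (z - 1), with roots 1, 3, 4.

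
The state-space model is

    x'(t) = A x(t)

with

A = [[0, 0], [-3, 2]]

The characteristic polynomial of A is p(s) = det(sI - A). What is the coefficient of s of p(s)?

For a 2×2 matrix, det(sI - A) = s^2 - (tr A)s + det A.
tr A = 2, det A = 0.
So p(s) = s^2 - 2s.
The coefficient of s is -2.

-2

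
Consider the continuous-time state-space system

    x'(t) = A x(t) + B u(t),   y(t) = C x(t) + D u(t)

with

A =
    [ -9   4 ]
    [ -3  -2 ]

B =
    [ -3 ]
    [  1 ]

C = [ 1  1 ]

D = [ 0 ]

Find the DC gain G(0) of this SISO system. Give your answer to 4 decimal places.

0.5333

G(0) = C(-A)^{-1}B + D = -C A^{-1} B + D.
det A = 30, so A^{-1} = (1/30)·adj(A) = [[-1/15, -2/15], [1/10, -3/10]]
A^{-1} B = [1/15, -3/5]^T
C A^{-1} B = -8/15
G(0) = D - C A^{-1} B = 0 - (-8/15) = 8/15 ≈ 0.5333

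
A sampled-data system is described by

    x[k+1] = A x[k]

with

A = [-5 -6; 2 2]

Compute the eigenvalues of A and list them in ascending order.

-2, -1

det(zI - A) = z^2 - (tr A)z + det A, with tr A = (-5) + 2 = -3 and det A = (-5)·2 - (-6)·2 = -10 - (-12) = 2.
So p(z) = det(zI - A) = z^2 + 3z + 2.
Factor z^2 + 3z + 2: two numbers with sum -3 and product 2 are -1 and -2, so z^2 + 3z + 2 = (z + 1)(z + 2).
Hence p(z) = (z + 1) (z + 2), with roots -2, -1.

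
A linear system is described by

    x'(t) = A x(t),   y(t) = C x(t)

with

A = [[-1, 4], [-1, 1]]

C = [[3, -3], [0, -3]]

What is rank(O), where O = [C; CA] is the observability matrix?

2

CA = [[0, 9], [3, -3]]
Observability matrix O = [C; CA] = [[3, -3], [0, -3], [0, 9], [3, -3]]
Take the 2×2 submatrix of O formed by rows 1, 2: [[3, -3], [0, -3]]. Its determinant is 3·(-3) - (-3)·0 = -9 - 0 = -9 ≠ 0.
So rank(O) ≥ 2; since O has 2 columns, rank(O) = 2.
rank(O) = 2 = n, so the pair (A, C) is completely observable.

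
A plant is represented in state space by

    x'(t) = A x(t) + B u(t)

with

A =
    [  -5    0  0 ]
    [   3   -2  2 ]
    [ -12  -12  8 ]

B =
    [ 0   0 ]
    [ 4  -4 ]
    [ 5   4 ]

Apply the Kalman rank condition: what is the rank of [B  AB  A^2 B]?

2

AB = [[0, 0], [2, 16], [-8, 80]]
A^2B = [[0, 0], [-20, 128], [-88, 448]]
Controllability matrix C = [B  AB  A^2B] = [[0, 0, 0, 0, 0, 0], [4, -4, 2, 16, -20, 128], [5, 4, -8, 80, -88, 448]]
Row 1 of C is identically zero, so rank(C) ≤ 2.
The 2×2 minor from rows 2, 3, columns 1, 2 is 4·4 - (-4)·5 = 16 - (-20) = 36 ≠ 0, so rank(C) = 2.
rank(C) = 2 < n = 3, so the pair (A, B) is not completely controllable.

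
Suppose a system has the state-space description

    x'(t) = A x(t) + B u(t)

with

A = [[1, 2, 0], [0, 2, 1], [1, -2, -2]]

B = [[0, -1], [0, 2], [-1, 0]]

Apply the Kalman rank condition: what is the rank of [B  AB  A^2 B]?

AB = [[0, 3], [-1, 4], [2, -5]]
A^2B = [[-2, 11], [0, 3], [-2, 5]]
Controllability matrix C = [B  AB  A^2B] = [[0, -1, 0, 3, -2, 11], [0, 2, -1, 4, 0, 3], [-1, 0, 2, -5, -2, 5]]
Take the 3×3 submatrix of C formed by columns 1, 2, 3: [[0, -1, 0], [0, 2, -1], [-1, 0, 2]]. Its determinant is 0·(2·2 - (-1)·0) - (-1)·(0·2 - (-1)·(-1)) + 0·(0·0 - 2·(-1)) = 0·4 - (-1)·(-1) + 0·2 = -1 ≠ 0.
So rank(C) ≥ 3; since C has 3 rows, rank(C) = 3.
rank(C) = 3 = n, so the pair (A, B) is completely controllable.

3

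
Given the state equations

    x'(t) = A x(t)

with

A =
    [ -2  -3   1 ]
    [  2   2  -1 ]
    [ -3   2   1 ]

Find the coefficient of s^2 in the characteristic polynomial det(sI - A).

Expand det(sI - A) for the 3×3 matrix.
p(s) = s^3 - s^2 + 7s + 1.
(Check: constant term = det(-A) = (-1)^3 det A = 1; coefficient of s^2 = -tr A = -1.)
The coefficient of s^2 is -1.

-1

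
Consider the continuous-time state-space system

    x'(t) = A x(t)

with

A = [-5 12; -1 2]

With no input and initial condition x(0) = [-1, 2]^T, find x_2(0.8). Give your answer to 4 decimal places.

2.6307

det(sI - A) = s^2 - (tr A)s + det A, with tr A = (-5) + 2 = -3 and det A = (-5)·2 - 12·(-1) = -10 - (-12) = 2.
So p(s) = det(sI - A) = s^2 + 3s + 2.
Factor s^2 + 3s + 2: two numbers with sum -3 and product 2 are -1 and -2, so s^2 + 3s + 2 = (s + 1)(s + 2).
Hence p(s) = (s + 1) (s + 2), with roots -2, -1.
The eigenvalues -2, -1 are distinct and real, so A is diagonalisable and x(t) = e^{At} x(0) = V diag(e^{λ_i t}) V^{-1} x(0), where the columns of V are the eigenvectors.
λ = -2: A - (-2)I = [[-3, 12], [-1, 4]]. Row 1 gives (-3)·v1 + 12·v2 = 0, so take v_1 = [4, 1]^T.
λ = -1: A - (-1)I = [[-4, 12], [-1, 3]]. Row 1 gives (-4)·v1 + 12·v2 = 0, so take v_2 = [3, 1]^T.
V = [v_1 v_2] = [[4, 3], [1, 1]] has det V = 1, so V^{-1} = adj(V)/det V = [[1, -3], [-1, 4]].
Modal coordinates z(0) = V^{-1} x(0): 1·(-1) + (-3)·2 = -7; (-1)·(-1) + 4·2 = 9; so z(0) = [-7, 9]^T.
x_2(t) = Σ_i (v_i)_2 · z_i(0) · e^{λ_i t} (row 2 of V times the modal terms).
x_2(0.8) = 1·(-7)·e^{-2·0.8} + 1·9·e^{-1·0.8} = (-7)·0.201897 + 9·0.449329 = 2.6307.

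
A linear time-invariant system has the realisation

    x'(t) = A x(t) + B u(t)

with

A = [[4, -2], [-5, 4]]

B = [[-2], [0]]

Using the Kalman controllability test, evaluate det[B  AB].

-20

AB = [[-8], [10]]
Controllability matrix C = [B  AB] = [[-2, -8], [0, 10]]
det(C) = (-2)·10 - (-8)·0 = -20 - 0 = -20
Since det(C) ≠ 0, rank(C) = 2 and the system is completely controllable.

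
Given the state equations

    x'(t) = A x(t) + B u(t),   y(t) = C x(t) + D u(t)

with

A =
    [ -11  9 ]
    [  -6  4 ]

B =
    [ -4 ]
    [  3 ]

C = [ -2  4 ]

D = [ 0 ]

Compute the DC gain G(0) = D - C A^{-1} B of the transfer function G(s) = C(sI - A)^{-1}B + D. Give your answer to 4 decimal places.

14.2000

G(0) = C(-A)^{-1}B + D = -C A^{-1} B + D.
det A = 10, so A^{-1} = (1/10)·adj(A) = [[2/5, -9/10], [3/5, -11/10]]
A^{-1} B = [-43/10, -57/10]^T
C A^{-1} B = -71/5
G(0) = D - C A^{-1} B = 0 - (-71/5) = 71/5 ≈ 14.2000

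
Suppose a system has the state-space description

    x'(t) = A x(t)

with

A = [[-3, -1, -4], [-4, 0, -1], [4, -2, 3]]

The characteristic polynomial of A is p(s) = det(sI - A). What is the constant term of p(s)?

34

Expand det(sI - A) for the 3×3 matrix.
p(s) = s^3 + s + 34.
(Check: constant term = det(-A) = (-1)^3 det A = 34; coefficient of s^2 = -tr A = 0.)
The constant term is 34.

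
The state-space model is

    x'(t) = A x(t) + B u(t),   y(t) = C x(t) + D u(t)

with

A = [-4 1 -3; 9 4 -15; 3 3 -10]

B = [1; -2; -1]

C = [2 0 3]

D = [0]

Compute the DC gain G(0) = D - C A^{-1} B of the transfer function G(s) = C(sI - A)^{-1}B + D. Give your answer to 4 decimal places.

2.1000

G(0) = C(-A)^{-1}B + D = -C A^{-1} B + D.
det A = -20, so A^{-1} = (1/-20)·adj(A) = [[-1/4, -1/20, 3/20], [-9/4, -49/20, 87/20], [-3/4, -3/4, 5/4]]
A^{-1} B = [-3/10, -17/10, -1/2]^T
C A^{-1} B = -21/10
G(0) = D - C A^{-1} B = 0 - (-21/10) = 21/10 ≈ 2.1000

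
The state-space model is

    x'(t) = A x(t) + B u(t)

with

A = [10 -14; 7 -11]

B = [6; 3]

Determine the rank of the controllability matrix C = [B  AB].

1

AB = [[18], [9]]
Controllability matrix C = [B  AB] = [[6, 18], [3, 9]]
Every column of C is a scalar multiple of column 1 = [6, 3] (multipliers 1, 3), so the columns span a one-dimensional space.
C ≠ 0, hence rank(C) = 1.
rank(C) = 1 < n = 2, so the pair (A, B) is not completely controllable.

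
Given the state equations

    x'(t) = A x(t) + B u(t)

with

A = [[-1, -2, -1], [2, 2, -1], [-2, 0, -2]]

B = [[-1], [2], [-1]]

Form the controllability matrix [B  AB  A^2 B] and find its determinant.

AB = [[-2], [3], [4]]
A^2B = [[-8], [-2], [-4]]
Controllability matrix C = [B  AB  A^2B] = [[-1, -2, -8], [2, 3, -2], [-1, 4, -4]]
Expanding along the first row, det(C) = (-1)·(3·(-4) - (-2)·4) - (-2)·(2·(-4) - (-2)·(-1)) + (-8)·(2·4 - 3·(-1)) = (-1)·(-4) - (-2)·(-10) + (-8)·11 = -104
Since det(C) ≠ 0, rank(C) = 3 and the system is completely controllable.

-104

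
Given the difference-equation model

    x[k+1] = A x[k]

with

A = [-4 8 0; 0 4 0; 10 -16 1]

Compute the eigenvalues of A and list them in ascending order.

-4, 1, 4

det(zI - A) = z^3 - (tr A)z^2 + (M11 + M22 + M33)z - det A, where Mii is the 2×2 principal minor of A obtained by deleting row i and column i.
tr A = (-4) + 4 + 1 = 1; M11 = 4·1 - 0·(-16) = 4 - 0 = 4; M22 = (-4)·1 - 0·10 = -4 - 0 = -4; M33 = (-4)·4 - 8·0 = -16 - 0 = -16; sum of minors = -16.
det A = (-4)·(4·1 - 0·(-16)) - 8·(0·1 - 0·10) + 0·(0·(-16) - 4·10) = (-4)·4 - 8·0 + 0·(-40) = -16.
So p(z) = det(zI - A) = z^3 - z^2 - 16z + 16.
Rational-root test: any integer root divides 16. Testing small divisors, z = 1 works: p(1) = 1 + (-1) + (-16) + 16 = 0, so (z - 1) is a factor.
Dividing, p(z) = (z - 1)(z^2 - 16).
Factor z^2 - 16: two numbers with sum 0 and product -16 are 4 and -4, so z^2 - 16 = (z - 4)(z + 4).
Hence p(z) = (z - 4) (z - 1) (z + 4), with roots -4, 1, 4.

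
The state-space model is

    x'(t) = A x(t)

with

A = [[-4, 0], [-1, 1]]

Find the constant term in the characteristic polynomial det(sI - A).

-4

For a 2×2 matrix, det(sI - A) = s^2 - (tr A)s + det A.
tr A = -3, det A = -4.
So p(s) = s^2 + 3s - 4.
The constant term is -4.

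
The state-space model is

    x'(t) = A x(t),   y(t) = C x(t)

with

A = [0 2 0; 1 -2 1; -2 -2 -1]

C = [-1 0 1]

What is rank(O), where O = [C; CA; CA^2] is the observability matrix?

CA = [[-2, -4, -1]]
CA^2 = [[-2, 6, -3]]
Observability matrix O = [C; CA; CA^2] = [[-1, 0, 1], [-2, -4, -1], [-2, 6, -3]]
det(O) = (-1)·((-4)·(-3) - (-1)·6) - 0·((-2)·(-3) - (-1)·(-2)) + 1·((-2)·6 - (-4)·(-2)) = (-1)·18 - 0·4 + 1·(-20) = -38 ≠ 0, so rank(O) = 3.
rank(O) = 3 = n, so the pair (A, C) is completely observable.

3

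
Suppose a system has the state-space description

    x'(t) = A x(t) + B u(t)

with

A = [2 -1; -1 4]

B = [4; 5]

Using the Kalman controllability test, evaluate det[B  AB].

AB = [[3], [16]]
Controllability matrix C = [B  AB] = [[4, 3], [5, 16]]
det(C) = 4·16 - 3·5 = 64 - 15 = 49
Since det(C) ≠ 0, rank(C) = 2 and the system is completely controllable.

49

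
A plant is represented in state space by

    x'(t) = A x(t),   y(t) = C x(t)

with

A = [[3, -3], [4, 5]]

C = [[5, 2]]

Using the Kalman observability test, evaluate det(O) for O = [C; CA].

-71

CA = [[23, -5]]
Observability matrix O = [C; CA] = [[5, 2], [23, -5]]
det(O) = 5·(-5) - 2·23 = -25 - 46 = -71
Since det(O) ≠ 0, rank(O) = 2 and the system is completely observable.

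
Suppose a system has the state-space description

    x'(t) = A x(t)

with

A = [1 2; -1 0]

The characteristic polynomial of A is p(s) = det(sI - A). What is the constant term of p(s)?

For a 2×2 matrix, det(sI - A) = s^2 - (tr A)s + det A.
tr A = 1, det A = 2.
So p(s) = s^2 - s + 2.
The constant term is 2.

2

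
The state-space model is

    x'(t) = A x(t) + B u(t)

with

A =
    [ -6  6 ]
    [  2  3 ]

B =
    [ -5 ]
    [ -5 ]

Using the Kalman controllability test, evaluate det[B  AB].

AB = [[0], [-25]]
Controllability matrix C = [B  AB] = [[-5, 0], [-5, -25]]
det(C) = (-5)·(-25) - 0·(-5) = 125 - 0 = 125
Since det(C) ≠ 0, rank(C) = 2 and the system is completely controllable.

125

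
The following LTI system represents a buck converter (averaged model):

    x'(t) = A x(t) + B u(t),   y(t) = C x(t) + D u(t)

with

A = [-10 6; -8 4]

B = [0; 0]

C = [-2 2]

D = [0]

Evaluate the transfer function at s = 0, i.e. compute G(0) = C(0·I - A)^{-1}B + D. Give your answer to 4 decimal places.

G(0) = C(-A)^{-1}B + D = -C A^{-1} B + D.
det A = 8, so A^{-1} = (1/8)·adj(A) = [[1/2, -3/4], [1, -5/4]]
A^{-1} B = [0, 0]^T
C A^{-1} B = 0
G(0) = D - C A^{-1} B = 0 - (0) = 0

0.0000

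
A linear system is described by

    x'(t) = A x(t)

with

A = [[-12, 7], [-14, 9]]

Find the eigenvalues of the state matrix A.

det(sI - A) = s^2 - (tr A)s + det A, with tr A = (-12) + 9 = -3 and det A = (-12)·9 - 7·(-14) = -108 - (-98) = -10.
So p(s) = det(sI - A) = s^2 + 3s - 10.
Factor s^2 + 3s - 10: two numbers with sum -3 and product -10 are 2 and -5, so s^2 + 3s - 10 = (s - 2)(s + 5).
Hence p(s) = (s - 2) (s + 5), with roots -5, 2.
At least one eigenvalue has non-negative real part, so the system is not asymptotically stable.

-5, 2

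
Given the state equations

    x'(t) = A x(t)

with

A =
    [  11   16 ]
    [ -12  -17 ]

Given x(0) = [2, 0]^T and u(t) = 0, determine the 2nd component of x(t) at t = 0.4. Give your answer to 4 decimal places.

-3.2099

det(sI - A) = s^2 - (tr A)s + det A, with tr A = 11 + (-17) = -6 and det A = 11·(-17) - 16·(-12) = -187 - (-192) = 5.
So p(s) = det(sI - A) = s^2 + 6s + 5.
Factor s^2 + 6s + 5: two numbers with sum -6 and product 5 are -1 and -5, so s^2 + 6s + 5 = (s + 1)(s + 5).
Hence p(s) = (s + 1) (s + 5), with roots -5, -1.
The eigenvalues -5, -1 are distinct and real, so A is diagonalisable and x(t) = e^{At} x(0) = V diag(e^{λ_i t}) V^{-1} x(0), where the columns of V are the eigenvectors.
λ = -5: A - (-5)I = [[16, 16], [-12, -12]]. Row 1 gives 16·v1 + 16·v2 = 0, so take v_1 = [1, -1]^T.
λ = -1: A - (-1)I = [[12, 16], [-12, -16]]. Row 1 gives 12·v1 + 16·v2 = 0, so take v_2 = [-4, 3]^T.
V = [v_1 v_2] = [[1, -4], [-1, 3]] has det V = -1, so V^{-1} = adj(V)/det V = [[-3, -4], [-1, -1]].
Modal coordinates z(0) = V^{-1} x(0): (-3)·2 + (-4)·0 = -6; (-1)·2 + (-1)·0 = -2; so z(0) = [-6, -2]^T.
x_2(t) = Σ_i (v_i)_2 · z_i(0) · e^{λ_i t} (row 2 of V times the modal terms).
x_2(0.4) = (-1)·(-6)·e^{-5·0.4} + 3·(-2)·e^{-1·0.4} = 6·0.135335 + (-6)·0.670320 = -3.2099.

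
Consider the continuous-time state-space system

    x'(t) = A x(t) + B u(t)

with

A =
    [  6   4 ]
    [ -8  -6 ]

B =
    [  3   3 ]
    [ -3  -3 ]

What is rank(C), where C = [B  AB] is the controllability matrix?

1

AB = [[6, 6], [-6, -6]]
Controllability matrix C = [B  AB] = [[3, 3, 6, 6], [-3, -3, -6, -6]]
Every column of C is a scalar multiple of column 1 = [3, -3] (multipliers 1, 1, 2, 2), so the columns span a one-dimensional space.
C ≠ 0, hence rank(C) = 1.
rank(C) = 1 < n = 2, so the pair (A, B) is not completely controllable.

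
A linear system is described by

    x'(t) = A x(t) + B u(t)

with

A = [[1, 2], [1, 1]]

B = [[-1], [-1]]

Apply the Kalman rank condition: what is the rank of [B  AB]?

2

AB = [[-3], [-2]]
Controllability matrix C = [B  AB] = [[-1, -3], [-1, -2]]
det(C) = (-1)·(-2) - (-3)·(-1) = 2 - 3 = -1 ≠ 0, so rank(C) = 2.
rank(C) = 2 = n, so the pair (A, B) is completely controllable.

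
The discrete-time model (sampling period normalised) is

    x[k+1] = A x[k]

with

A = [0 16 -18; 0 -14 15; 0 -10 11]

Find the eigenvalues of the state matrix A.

det(zI - A) = z^3 - (tr A)z^2 + (M11 + M22 + M33)z - det A, where Mii is the 2×2 principal minor of A obtained by deleting row i and column i.
tr A = 0 + (-14) + 11 = -3; M11 = (-14)·11 - 15·(-10) = -154 - (-150) = -4; M22 = 0·11 - (-18)·0 = 0 - 0 = 0; M33 = 0·(-14) - 16·0 = 0 - 0 = 0; sum of minors = -4.
det A = 0·((-14)·11 - 15·(-10)) - 16·(0·11 - 15·0) + (-18)·(0·(-10) - (-14)·0) = 0·(-4) - 16·0 + (-18)·0 = 0.
So p(z) = det(zI - A) = z^3 + 3z^2 - 4z.
The constant term is 0, so p(z) = z(z^2 + 3z - 4).
Factor z^2 + 3z - 4: two numbers with sum -3 and product -4 are 1 and -4, so z^2 + 3z - 4 = (z - 1)(z + 4).
Hence p(z) = z (z - 1) (z + 4), with roots -4, 0, 1.

-4, 0, 1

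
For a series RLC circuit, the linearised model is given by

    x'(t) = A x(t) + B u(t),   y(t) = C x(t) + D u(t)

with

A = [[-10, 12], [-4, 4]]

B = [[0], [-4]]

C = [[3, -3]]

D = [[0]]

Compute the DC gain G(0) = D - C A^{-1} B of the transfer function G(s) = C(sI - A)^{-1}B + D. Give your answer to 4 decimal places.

G(0) = C(-A)^{-1}B + D = -C A^{-1} B + D.
det A = 8, so A^{-1} = (1/8)·adj(A) = [[1/2, -3/2], [1/2, -5/4]]
A^{-1} B = [6, 5]^T
C A^{-1} B = 3
G(0) = D - C A^{-1} B = 0 - (3) = -3

-3.0000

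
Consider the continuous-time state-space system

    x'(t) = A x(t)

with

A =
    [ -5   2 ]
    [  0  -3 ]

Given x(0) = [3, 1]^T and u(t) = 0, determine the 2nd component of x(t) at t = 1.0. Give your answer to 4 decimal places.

det(sI - A) = s^2 - (tr A)s + det A, with tr A = (-5) + (-3) = -8 and det A = (-5)·(-3) - 2·0 = 15 - 0 = 15.
So p(s) = det(sI - A) = s^2 + 8s + 15.
Factor s^2 + 8s + 15: two numbers with sum -8 and product 15 are -3 and -5, so s^2 + 8s + 15 = (s + 3)(s + 5).
Hence p(s) = (s + 3) (s + 5), with roots -5, -3.
The eigenvalues -5, -3 are distinct and real, so A is diagonalisable and x(t) = e^{At} x(0) = V diag(e^{λ_i t}) V^{-1} x(0), where the columns of V are the eigenvectors.
λ = -5: A - (-5)I = [[0, 2], [0, 2]]. Row 1 gives 0·v1 + 2·v2 = 0, so take v_1 = [1, 0]^T.
λ = -3: A - (-3)I = [[-2, 2], [0, 0]]. Row 1 gives (-2)·v1 + 2·v2 = 0, so take v_2 = [1, 1]^T.
V = [v_1 v_2] = [[1, 1], [0, 1]] has det V = 1, so V^{-1} = adj(V)/det V = [[1, -1], [0, 1]].
Modal coordinates z(0) = V^{-1} x(0): 1·3 + (-1)·1 = 2; 0·3 + 1·1 = 1; so z(0) = [2, 1]^T.
x_2(t) = Σ_i (v_i)_2 · z_i(0) · e^{λ_i t} (row 2 of V times the modal terms).
x_2(1.0) = 0·2·e^{-5·1.0} + 1·1·e^{-3·1.0} = 0·0.006738 + 1·0.049787 = 0.0498.

0.0498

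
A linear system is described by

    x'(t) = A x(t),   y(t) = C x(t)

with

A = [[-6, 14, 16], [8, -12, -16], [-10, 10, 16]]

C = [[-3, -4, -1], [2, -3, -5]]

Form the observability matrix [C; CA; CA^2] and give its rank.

2

CA = [[-4, -4, 0], [14, 14, 0]]
CA^2 = [[-8, -8, 0], [28, 28, 0]]
Observability matrix O = [C; CA; CA^2] = [[-3, -4, -1], [2, -3, -5], [-4, -4, 0], [14, 14, 0], [-8, -8, 0], [28, 28, 0]]
The columns c1, c2, c3 of O are linearly dependent: c1 - c2 + c3 = 0 (check each entry), so rank(O) ≤ 2.
The 2×2 minor from rows 1, 2, columns 1, 2 is (-3)·(-3) - (-4)·2 = 9 - (-8) = 17 ≠ 0, so rank(O) = 2.
rank(O) = 2 < n = 3, so the pair (A, C) is not completely observable.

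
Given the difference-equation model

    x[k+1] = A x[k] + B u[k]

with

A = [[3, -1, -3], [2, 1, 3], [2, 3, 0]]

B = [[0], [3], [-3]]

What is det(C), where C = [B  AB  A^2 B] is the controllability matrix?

-513

AB = [[6], [-6], [9]]
A^2B = [[-3], [33], [-6]]
Controllability matrix C = [B  AB  A^2B] = [[0, 6, -3], [3, -6, 33], [-3, 9, -6]]
Expanding along the first row, det(C) = 0·((-6)·(-6) - 33·9) - 6·(3·(-6) - 33·(-3)) + (-3)·(3·9 - (-6)·(-3)) = 0·(-261) - 6·81 + (-3)·9 = -513
Since det(C) ≠ 0, rank(C) = 3 and the system is completely controllable.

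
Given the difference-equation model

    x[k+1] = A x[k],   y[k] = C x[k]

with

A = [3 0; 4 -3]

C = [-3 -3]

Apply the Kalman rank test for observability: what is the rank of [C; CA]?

CA = [[-21, 9]]
Observability matrix O = [C; CA] = [[-3, -3], [-21, 9]]
det(O) = (-3)·9 - (-3)·(-21) = -27 - 63 = -90 ≠ 0, so rank(O) = 2.
rank(O) = 2 = n, so the pair (A, C) is completely observable.

2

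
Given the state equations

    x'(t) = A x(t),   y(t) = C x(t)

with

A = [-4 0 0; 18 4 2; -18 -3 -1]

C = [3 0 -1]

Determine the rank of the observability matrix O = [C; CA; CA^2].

CA = [[6, 3, 1]]
CA^2 = [[12, 9, 5]]
Observability matrix O = [C; CA; CA^2] = [[3, 0, -1], [6, 3, 1], [12, 9, 5]]
The columns c1, c2, c3 of O are linearly dependent: c1 - 3·c2 + 3·c3 = 0 (check each entry), so rank(O) ≤ 2.
The 2×2 minor from rows 1, 2, columns 1, 2 is 3·3 - 0·6 = 9 - 0 = 9 ≠ 0, so rank(O) = 2.
rank(O) = 2 < n = 3, so the pair (A, C) is not completely observable.

2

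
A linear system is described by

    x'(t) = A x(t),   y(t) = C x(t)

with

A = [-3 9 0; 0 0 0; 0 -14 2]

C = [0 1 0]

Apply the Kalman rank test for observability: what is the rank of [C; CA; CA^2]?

1

CA = [[0, 0, 0]]
CA^2 = [[0, 0, 0]]
Observability matrix O = [C; CA; CA^2] = [[0, 1, 0], [0, 0, 0], [0, 0, 0]]
Every row of O is a scalar multiple of row 1 = [0, 1, 0] (multipliers 1, 0, 0), so the rows span a one-dimensional space.
O ≠ 0, hence rank(O) = 1.
rank(O) = 1 < n = 3, so the pair (A, C) is not completely observable.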